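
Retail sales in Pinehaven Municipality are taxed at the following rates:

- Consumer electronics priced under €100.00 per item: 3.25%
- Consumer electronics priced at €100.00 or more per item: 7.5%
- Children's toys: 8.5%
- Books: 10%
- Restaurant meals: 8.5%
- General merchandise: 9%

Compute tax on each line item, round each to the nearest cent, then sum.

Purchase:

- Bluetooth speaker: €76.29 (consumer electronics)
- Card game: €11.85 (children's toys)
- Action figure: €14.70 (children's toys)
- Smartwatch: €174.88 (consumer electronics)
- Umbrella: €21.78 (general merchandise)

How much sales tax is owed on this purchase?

Bluetooth speaker €76.29: consumer electronics, under €100.00 → 3.25% → €2.48
Card game €11.85: children's toys → 8.5% → €1.01
Action figure €14.70: children's toys → 8.5% → €1.25
Smartwatch €174.88: consumer electronics, €100.00 or more → 7.5% → €13.12
Umbrella €21.78: general merchandise → 9% → €1.96
Total tax = €2.48 + €1.01 + €1.25 + €13.12 + €1.96 = €19.82

€19.82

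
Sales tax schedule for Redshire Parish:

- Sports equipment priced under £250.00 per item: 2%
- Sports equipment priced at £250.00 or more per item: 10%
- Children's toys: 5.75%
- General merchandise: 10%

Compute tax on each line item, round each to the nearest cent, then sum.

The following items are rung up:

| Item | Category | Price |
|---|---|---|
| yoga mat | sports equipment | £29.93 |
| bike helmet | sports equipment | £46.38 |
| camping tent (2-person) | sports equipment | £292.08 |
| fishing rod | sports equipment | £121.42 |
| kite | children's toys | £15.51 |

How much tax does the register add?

Yoga mat £29.93: sports equipment, under £250.00 → 2% → £0.60
Bike helmet £46.38: sports equipment, under £250.00 → 2% → £0.93
Camping tent (2-person) £292.08: sports equipment, £250.00 or more → 10% → £29.21
Fishing rod £121.42: sports equipment, under £250.00 → 2% → £2.43
Kite £15.51: children's toys → 5.75% → £0.89
Total tax = £0.60 + £0.93 + £29.21 + £2.43 + £0.89 = £34.06

£34.06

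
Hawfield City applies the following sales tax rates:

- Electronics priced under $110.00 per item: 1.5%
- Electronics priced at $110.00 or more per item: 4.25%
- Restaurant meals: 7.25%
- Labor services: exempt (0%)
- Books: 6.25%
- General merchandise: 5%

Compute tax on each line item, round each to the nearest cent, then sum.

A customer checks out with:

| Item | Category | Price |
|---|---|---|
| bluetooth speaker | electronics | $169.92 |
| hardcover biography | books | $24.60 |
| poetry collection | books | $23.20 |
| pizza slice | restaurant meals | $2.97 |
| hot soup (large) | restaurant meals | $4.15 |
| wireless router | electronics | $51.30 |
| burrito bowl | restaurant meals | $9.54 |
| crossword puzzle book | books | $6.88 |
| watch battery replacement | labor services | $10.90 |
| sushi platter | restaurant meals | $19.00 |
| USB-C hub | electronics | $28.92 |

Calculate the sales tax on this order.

Bluetooth speaker $169.92: electronics, $110.00 or more → 4.25% → $7.22
Hardcover biography $24.60: books → 6.25% → $1.54
Poetry collection $23.20: books → 6.25% → $1.45
Pizza slice $2.97: restaurant meals → 7.25% → $0.22
Hot soup (large) $4.15: restaurant meals → 7.25% → $0.30
Wireless router $51.30: electronics, under $110.00 → 1.5% → $0.77
Burrito bowl $9.54: restaurant meals → 7.25% → $0.69
Crossword puzzle book $6.88: books → 6.25% → $0.43
Watch battery replacement $10.90: labor services → 0% → $0.00
Sushi platter $19.00: restaurant meals → 7.25% → $1.38
USB-C hub $28.92: electronics, under $110.00 → 1.5% → $0.43
Total tax = $7.22 + $1.54 + $1.45 + $0.22 + $0.30 + $0.77 + $0.69 + $0.43 + $1.38 + $0.43 = $14.43

$14.43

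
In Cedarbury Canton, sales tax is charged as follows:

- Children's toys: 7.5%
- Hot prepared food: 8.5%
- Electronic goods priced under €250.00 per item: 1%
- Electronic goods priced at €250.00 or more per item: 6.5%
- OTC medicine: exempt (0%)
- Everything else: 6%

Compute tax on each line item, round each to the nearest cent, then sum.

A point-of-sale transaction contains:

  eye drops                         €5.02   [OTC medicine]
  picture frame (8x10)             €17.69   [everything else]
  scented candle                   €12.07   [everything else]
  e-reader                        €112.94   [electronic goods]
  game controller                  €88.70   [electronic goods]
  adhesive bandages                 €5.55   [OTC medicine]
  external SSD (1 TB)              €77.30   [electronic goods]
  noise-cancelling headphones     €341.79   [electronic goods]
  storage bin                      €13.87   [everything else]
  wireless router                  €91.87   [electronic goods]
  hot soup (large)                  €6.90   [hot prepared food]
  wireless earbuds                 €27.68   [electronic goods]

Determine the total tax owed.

€29.41

Eye drops €5.02: OTC medicine → 0% → €0.00
Picture frame (8x10) €17.69: everything else → 6% → €1.06
Scented candle €12.07: everything else → 6% → €0.72
E-reader €112.94: electronic goods, under €250.00 → 1% → €1.13
Game controller €88.70: electronic goods, under €250.00 → 1% → €0.89
Adhesive bandages €5.55: OTC medicine → 0% → €0.00
External SSD (1 TB) €77.30: electronic goods, under €250.00 → 1% → €0.77
Noise-cancelling headphones €341.79: electronic goods, €250.00 or more → 6.5% → €22.22
Storage bin €13.87: everything else → 6% → €0.83
Wireless router €91.87: electronic goods, under €250.00 → 1% → €0.92
Hot soup (large) €6.90: hot prepared food → 8.5% → €0.59
Wireless earbuds €27.68: electronic goods, under €250.00 → 1% → €0.28
Total tax = €1.06 + €0.72 + €1.13 + €0.89 + €0.77 + €22.22 + €0.83 + €0.92 + €0.59 + €0.28 = €29.41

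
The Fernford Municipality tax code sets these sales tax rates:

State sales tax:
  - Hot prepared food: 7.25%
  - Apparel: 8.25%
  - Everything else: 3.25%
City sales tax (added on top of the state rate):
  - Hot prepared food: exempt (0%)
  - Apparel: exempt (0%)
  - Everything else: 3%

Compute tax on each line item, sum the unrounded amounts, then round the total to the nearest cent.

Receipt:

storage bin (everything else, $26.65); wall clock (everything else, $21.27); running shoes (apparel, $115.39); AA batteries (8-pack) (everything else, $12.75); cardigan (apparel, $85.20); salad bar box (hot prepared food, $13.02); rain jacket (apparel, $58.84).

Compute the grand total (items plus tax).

Storage bin $26.65: everything else → 3.25% + 3% city = 6.25% → $1.665625
Wall clock $21.27: everything else → 3.25% + 3% city = 6.25% → $1.329375
Running shoes $115.39: apparel → 8.25% + 0% city = 8.25% → $9.519675
AA batteries (8-pack) $12.75: everything else → 3.25% + 3% city = 6.25% → $0.796875
Cardigan $85.20: apparel → 8.25% + 0% city = 8.25% → $7.029
Salad bar box $13.02: hot prepared food → 7.25% + 0% city = 7.25% → $0.94395
Rain jacket $58.84: apparel → 8.25% + 0% city = 8.25% → $4.8543
Subtotal = $333.12; unrounded tax = $26.1388 → $26.14; total due = $359.26

$359.26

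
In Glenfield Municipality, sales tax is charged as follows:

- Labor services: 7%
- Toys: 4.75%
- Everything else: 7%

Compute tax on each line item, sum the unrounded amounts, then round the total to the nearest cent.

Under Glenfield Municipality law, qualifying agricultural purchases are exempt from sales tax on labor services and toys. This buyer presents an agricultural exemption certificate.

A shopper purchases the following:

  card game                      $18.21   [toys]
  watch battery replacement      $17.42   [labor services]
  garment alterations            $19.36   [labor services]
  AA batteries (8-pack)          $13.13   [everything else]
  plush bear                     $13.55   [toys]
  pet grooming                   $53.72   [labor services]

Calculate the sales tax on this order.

$0.92

Card game $18.21: toys, buyer-exempt → 0% → $0.00
Watch battery replacement $17.42: labor services, buyer-exempt → 0% → $0.00
Garment alterations $19.36: labor services, buyer-exempt → 0% → $0.00
AA batteries (8-pack) $13.13: everything else → 7% → $0.9191
Plush bear $13.55: toys, buyer-exempt → 0% → $0.00
Pet grooming $53.72: labor services, buyer-exempt → 0% → $0.00
Unrounded tax sum = $0.9191 → $0.92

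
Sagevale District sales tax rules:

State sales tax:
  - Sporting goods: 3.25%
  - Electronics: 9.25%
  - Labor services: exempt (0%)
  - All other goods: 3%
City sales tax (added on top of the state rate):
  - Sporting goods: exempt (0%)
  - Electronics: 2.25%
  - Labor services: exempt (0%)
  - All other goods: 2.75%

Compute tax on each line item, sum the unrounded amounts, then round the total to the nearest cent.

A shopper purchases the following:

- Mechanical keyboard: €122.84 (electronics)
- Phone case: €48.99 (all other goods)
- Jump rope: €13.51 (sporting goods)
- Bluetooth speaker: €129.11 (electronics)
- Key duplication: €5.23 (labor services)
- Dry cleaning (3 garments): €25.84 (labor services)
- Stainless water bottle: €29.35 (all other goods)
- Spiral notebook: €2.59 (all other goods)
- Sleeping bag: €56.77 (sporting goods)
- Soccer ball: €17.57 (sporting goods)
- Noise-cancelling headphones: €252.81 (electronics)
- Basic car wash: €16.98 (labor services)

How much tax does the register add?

€65.56

Mechanical keyboard €122.84: electronics → 9.25% + 2.25% city = 11.5% → €14.1266
Phone case €48.99: all other goods → 3% + 2.75% city = 5.75% → €2.816925
Jump rope €13.51: sporting goods → 3.25% + 0% city = 3.25% → €0.439075
Bluetooth speaker €129.11: electronics → 9.25% + 2.25% city = 11.5% → €14.84765
Key duplication €5.23: labor services → 0% + 0% city = 0% → €0.00
Dry cleaning (3 garments) €25.84: labor services → 0% + 0% city = 0% → €0.00
Stainless water bottle €29.35: all other goods → 3% + 2.75% city = 5.75% → €1.687625
Spiral notebook €2.59: all other goods → 3% + 2.75% city = 5.75% → €0.148925
Sleeping bag €56.77: sporting goods → 3.25% + 0% city = 3.25% → €1.845025
Soccer ball €17.57: sporting goods → 3.25% + 0% city = 3.25% → €0.571025
Noise-cancelling headphones €252.81: electronics → 9.25% + 2.25% city = 11.5% → €29.07315
Basic car wash €16.98: labor services → 0% + 0% city = 0% → €0.00
Unrounded tax sum = €65.556 → €65.56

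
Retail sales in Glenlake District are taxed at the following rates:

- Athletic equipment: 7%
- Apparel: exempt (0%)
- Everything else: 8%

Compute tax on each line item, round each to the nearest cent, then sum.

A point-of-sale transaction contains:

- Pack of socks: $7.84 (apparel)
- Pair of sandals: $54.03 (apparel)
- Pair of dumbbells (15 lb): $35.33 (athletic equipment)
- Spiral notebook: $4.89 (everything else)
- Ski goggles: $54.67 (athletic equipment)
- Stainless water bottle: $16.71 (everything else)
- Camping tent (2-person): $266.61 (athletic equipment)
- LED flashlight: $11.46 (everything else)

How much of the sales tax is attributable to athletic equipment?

$24.96

Pair of dumbbells (15 lb) $35.33: athletic equipment → 7% → $2.47
Ski goggles $54.67: athletic equipment → 7% → $3.83
Camping tent (2-person) $266.61: athletic equipment → 7% → $18.66
Tax on athletic equipment = $2.47 + $3.83 + $18.66 = $24.96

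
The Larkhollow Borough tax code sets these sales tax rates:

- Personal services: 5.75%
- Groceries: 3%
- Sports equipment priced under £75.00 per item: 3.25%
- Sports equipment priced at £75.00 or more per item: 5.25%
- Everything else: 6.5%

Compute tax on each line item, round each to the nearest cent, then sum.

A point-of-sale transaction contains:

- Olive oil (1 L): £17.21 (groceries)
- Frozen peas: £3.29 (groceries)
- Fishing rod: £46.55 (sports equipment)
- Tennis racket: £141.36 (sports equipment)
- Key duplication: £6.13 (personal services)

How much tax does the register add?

Olive oil (1 L) £17.21: groceries → 3% → £0.52
Frozen peas £3.29: groceries → 3% → £0.10
Fishing rod £46.55: sports equipment, under £75.00 → 3.25% → £1.51
Tennis racket £141.36: sports equipment, £75.00 or more → 5.25% → £7.42
Key duplication £6.13: personal services → 5.75% → £0.35
Total tax = £0.52 + £0.10 + £1.51 + £7.42 + £0.35 = £9.90

£9.90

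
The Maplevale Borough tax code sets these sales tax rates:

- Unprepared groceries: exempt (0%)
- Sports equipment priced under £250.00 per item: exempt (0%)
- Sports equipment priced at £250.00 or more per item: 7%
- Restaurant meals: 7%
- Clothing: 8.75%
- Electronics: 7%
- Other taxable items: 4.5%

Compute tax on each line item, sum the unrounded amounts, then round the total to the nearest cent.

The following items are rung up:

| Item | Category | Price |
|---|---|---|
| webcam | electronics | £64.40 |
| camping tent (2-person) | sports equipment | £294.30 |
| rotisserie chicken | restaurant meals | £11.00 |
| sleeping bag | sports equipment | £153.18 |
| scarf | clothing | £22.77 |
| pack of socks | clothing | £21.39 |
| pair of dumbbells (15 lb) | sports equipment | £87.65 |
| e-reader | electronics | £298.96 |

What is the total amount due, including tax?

Webcam £64.40: electronics → 7% → £4.508
Camping tent (2-person) £294.30: sports equipment, £250.00 or more → 7% → £20.601
Rotisserie chicken £11.00: restaurant meals → 7% → £0.77
Sleeping bag £153.18: sports equipment, under £250.00 → 0% → £0.00
Scarf £22.77: clothing → 8.75% → £1.992375
Pack of socks £21.39: clothing → 8.75% → £1.871625
Pair of dumbbells (15 lb) £87.65: sports equipment, under £250.00 → 0% → £0.00
E-reader £298.96: electronics → 7% → £20.9272
Subtotal = £953.65; unrounded tax = £50.6702 → £50.67; total due = £1004.32

£1004.32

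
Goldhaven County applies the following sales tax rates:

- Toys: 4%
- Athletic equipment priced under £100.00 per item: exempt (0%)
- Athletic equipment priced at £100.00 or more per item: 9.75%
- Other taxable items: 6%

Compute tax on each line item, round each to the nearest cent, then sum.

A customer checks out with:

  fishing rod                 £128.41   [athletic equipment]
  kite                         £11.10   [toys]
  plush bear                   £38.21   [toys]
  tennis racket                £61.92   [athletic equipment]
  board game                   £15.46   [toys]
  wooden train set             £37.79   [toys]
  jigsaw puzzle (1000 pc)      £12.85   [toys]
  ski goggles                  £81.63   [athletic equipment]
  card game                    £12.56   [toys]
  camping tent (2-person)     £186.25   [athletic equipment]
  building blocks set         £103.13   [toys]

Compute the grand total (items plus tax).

Fishing rod £128.41: athletic equipment, £100.00 or more → 9.75% → £12.52
Kite £11.10: toys → 4% → £0.44
Plush bear £38.21: toys → 4% → £1.53
Tennis racket £61.92: athletic equipment, under £100.00 → 0% → £0.00
Board game £15.46: toys → 4% → £0.62
Wooden train set £37.79: toys → 4% → £1.51
Jigsaw puzzle (1000 pc) £12.85: toys → 4% → £0.51
Ski goggles £81.63: athletic equipment, under £100.00 → 0% → £0.00
Card game £12.56: toys → 4% → £0.50
Camping tent (2-person) £186.25: athletic equipment, £100.00 or more → 9.75% → £18.16
Building blocks set £103.13: toys → 4% → £4.13
Subtotal = £689.31; tax = £39.92; total due = £729.23

£729.23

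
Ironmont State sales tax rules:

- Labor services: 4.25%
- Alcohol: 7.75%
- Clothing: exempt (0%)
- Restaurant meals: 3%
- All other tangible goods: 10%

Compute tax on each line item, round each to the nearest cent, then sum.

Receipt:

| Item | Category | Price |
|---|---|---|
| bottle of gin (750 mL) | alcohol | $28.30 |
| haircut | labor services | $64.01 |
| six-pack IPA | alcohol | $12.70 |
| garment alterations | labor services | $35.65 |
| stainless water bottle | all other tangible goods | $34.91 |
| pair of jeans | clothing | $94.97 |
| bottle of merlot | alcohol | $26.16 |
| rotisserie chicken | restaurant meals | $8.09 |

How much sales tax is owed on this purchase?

Bottle of gin (750 mL) $28.30: alcohol → 7.75% → $2.19
Haircut $64.01: labor services → 4.25% → $2.72
Six-pack IPA $12.70: alcohol → 7.75% → $0.98
Garment alterations $35.65: labor services → 4.25% → $1.52
Stainless water bottle $34.91: all other tangible goods → 10% → $3.49
Pair of jeans $94.97: clothing → 0% → $0.00
Bottle of merlot $26.16: alcohol → 7.75% → $2.03
Rotisserie chicken $8.09: restaurant meals → 3% → $0.24
Total tax = $2.19 + $2.72 + $0.98 + $1.52 + $3.49 + $2.03 + $0.24 = $13.17

$13.17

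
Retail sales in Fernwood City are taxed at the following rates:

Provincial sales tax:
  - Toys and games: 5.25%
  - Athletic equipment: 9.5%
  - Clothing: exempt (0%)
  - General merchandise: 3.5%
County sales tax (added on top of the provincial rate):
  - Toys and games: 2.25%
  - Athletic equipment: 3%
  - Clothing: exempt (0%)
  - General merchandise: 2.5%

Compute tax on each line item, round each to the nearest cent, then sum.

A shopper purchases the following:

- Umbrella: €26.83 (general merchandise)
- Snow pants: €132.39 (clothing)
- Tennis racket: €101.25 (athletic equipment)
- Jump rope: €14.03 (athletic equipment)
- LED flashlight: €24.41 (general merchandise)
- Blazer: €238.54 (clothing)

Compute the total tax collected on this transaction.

Umbrella €26.83: general merchandise → 3.5% + 2.5% county = 6% → €1.61
Snow pants €132.39: clothing → 0% + 0% county = 0% → €0.00
Tennis racket €101.25: athletic equipment → 9.5% + 3% county = 12.5% → €12.66
Jump rope €14.03: athletic equipment → 9.5% + 3% county = 12.5% → €1.75
LED flashlight €24.41: general merchandise → 3.5% + 2.5% county = 6% → €1.46
Blazer €238.54: clothing → 0% + 0% county = 0% → €0.00
Total tax = €1.61 + €12.66 + €1.75 + €1.46 = €17.48

€17.48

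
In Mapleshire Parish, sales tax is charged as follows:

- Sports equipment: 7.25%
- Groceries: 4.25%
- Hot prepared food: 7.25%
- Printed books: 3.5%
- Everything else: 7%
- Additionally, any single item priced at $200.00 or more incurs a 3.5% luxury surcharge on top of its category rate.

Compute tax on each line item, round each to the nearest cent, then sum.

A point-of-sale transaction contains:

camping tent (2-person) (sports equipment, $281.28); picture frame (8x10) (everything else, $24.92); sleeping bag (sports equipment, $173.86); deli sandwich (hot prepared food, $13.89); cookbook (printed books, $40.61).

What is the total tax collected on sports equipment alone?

Camping tent (2-person) $281.28: sports equipment → 7.25% + 3.5% surcharge = 10.75% → $30.24
Sleeping bag $173.86: sports equipment → 7.25% → $12.60
Tax on sports equipment = $30.24 + $12.60 = $42.84

$42.84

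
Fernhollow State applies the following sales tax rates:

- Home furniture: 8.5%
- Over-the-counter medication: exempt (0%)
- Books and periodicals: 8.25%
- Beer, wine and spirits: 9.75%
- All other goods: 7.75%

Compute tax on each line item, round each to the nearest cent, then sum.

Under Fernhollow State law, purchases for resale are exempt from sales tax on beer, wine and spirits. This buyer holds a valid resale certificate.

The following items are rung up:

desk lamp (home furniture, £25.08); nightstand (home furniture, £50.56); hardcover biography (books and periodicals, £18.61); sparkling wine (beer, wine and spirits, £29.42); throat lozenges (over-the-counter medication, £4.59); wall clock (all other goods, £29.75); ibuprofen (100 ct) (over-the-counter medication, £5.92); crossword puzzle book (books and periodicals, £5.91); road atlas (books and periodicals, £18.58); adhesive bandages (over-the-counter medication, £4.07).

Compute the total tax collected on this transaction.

£12.30

Desk lamp £25.08: home furniture → 8.5% → £2.13
Nightstand £50.56: home furniture → 8.5% → £4.30
Hardcover biography £18.61: books and periodicals → 8.25% → £1.54
Sparkling wine £29.42: beer, wine and spirits, buyer-exempt → 0% → £0.00
Throat lozenges £4.59: over-the-counter medication → 0% → £0.00
Wall clock £29.75: all other goods → 7.75% → £2.31
Ibuprofen (100 ct) £5.92: over-the-counter medication → 0% → £0.00
Crossword puzzle book £5.91: books and periodicals → 8.25% → £0.49
Road atlas £18.58: books and periodicals → 8.25% → £1.53
Adhesive bandages £4.07: over-the-counter medication → 0% → £0.00
Total tax = £2.13 + £4.30 + £1.54 + £2.31 + £0.49 + £1.53 = £12.30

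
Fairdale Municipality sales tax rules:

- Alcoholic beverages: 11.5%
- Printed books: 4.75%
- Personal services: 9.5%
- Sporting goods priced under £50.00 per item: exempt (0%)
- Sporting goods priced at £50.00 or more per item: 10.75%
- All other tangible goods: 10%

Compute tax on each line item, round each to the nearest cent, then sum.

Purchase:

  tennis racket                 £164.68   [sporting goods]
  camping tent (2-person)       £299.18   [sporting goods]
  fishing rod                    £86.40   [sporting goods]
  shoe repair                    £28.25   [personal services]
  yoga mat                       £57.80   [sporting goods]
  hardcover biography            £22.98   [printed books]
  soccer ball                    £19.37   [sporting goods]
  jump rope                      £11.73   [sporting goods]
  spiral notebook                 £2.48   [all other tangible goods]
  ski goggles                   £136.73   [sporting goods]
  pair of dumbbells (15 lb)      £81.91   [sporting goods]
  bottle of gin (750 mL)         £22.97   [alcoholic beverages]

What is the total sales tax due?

Tennis racket £164.68: sporting goods, £50.00 or more → 10.75% → £17.70
Camping tent (2-person) £299.18: sporting goods, £50.00 or more → 10.75% → £32.16
Fishing rod £86.40: sporting goods, £50.00 or more → 10.75% → £9.29
Shoe repair £28.25: personal services → 9.5% → £2.68
Yoga mat £57.80: sporting goods, £50.00 or more → 10.75% → £6.21
Hardcover biography £22.98: printed books → 4.75% → £1.09
Soccer ball £19.37: sporting goods, under £50.00 → 0% → £0.00
Jump rope £11.73: sporting goods, under £50.00 → 0% → £0.00
Spiral notebook £2.48: all other tangible goods → 10% → £0.25
Ski goggles £136.73: sporting goods, £50.00 or more → 10.75% → £14.70
Pair of dumbbells (15 lb) £81.91: sporting goods, £50.00 or more → 10.75% → £8.81
Bottle of gin (750 mL) £22.97: alcoholic beverages → 11.5% → £2.64
Total tax = £17.70 + £32.16 + £9.29 + £2.68 + £6.21 + £1.09 + £0.25 + £14.70 + £8.81 + £2.64 = £95.53

£95.53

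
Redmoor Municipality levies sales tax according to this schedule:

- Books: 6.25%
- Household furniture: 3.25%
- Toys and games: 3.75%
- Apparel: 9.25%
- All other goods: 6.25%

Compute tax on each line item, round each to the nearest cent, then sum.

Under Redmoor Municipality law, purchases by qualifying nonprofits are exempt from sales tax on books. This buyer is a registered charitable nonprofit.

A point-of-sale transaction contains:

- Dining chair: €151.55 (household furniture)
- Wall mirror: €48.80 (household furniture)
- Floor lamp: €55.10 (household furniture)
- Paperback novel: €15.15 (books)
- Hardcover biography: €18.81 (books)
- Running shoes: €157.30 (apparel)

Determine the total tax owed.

Dining chair €151.55: household furniture → 3.25% → €4.93
Wall mirror €48.80: household furniture → 3.25% → €1.59
Floor lamp €55.10: household furniture → 3.25% → €1.79
Paperback novel €15.15: books, buyer-exempt → 0% → €0.00
Hardcover biography €18.81: books, buyer-exempt → 0% → €0.00
Running shoes €157.30: apparel → 9.25% → €14.55
Total tax = €4.93 + €1.59 + €1.79 + €14.55 = €22.86

€22.86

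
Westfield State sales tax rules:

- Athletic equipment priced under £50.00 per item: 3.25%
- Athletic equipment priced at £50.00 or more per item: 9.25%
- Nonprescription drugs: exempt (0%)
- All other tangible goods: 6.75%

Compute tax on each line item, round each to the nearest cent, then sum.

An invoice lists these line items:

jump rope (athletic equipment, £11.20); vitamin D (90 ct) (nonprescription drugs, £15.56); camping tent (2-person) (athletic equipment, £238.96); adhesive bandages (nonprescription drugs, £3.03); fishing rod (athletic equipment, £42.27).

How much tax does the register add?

£23.83

Jump rope £11.20: athletic equipment, under £50.00 → 3.25% → £0.36
Vitamin D (90 ct) £15.56: nonprescription drugs → 0% → £0.00
Camping tent (2-person) £238.96: athletic equipment, £50.00 or more → 9.25% → £22.10
Adhesive bandages £3.03: nonprescription drugs → 0% → £0.00
Fishing rod £42.27: athletic equipment, under £50.00 → 3.25% → £1.37
Total tax = £0.36 + £22.10 + £1.37 = £23.83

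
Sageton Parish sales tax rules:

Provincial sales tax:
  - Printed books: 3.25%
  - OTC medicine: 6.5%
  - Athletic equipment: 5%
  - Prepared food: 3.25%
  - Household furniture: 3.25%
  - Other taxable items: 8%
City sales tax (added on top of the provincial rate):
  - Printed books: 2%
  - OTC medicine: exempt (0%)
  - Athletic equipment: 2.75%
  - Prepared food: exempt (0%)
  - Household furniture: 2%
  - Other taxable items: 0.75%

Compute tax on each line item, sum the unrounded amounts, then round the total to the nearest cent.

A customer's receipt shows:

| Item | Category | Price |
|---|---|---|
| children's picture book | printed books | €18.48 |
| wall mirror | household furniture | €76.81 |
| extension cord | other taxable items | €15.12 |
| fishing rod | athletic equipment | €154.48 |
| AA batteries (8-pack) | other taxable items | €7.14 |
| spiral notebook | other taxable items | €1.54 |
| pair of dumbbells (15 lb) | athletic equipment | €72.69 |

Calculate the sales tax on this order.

€24.69

Children's picture book €18.48: printed books → 3.25% + 2% city = 5.25% → €0.9702
Wall mirror €76.81: household furniture → 3.25% + 2% city = 5.25% → €4.032525
Extension cord €15.12: other taxable items → 8% + 0.75% city = 8.75% → €1.323
Fishing rod €154.48: athletic equipment → 5% + 2.75% city = 7.75% → €11.9722
AA batteries (8-pack) €7.14: other taxable items → 8% + 0.75% city = 8.75% → €0.62475
Spiral notebook €1.54: other taxable items → 8% + 0.75% city = 8.75% → €0.13475
Pair of dumbbells (15 lb) €72.69: athletic equipment → 5% + 2.75% city = 7.75% → €5.633475
Unrounded tax sum = €24.6909 → €24.69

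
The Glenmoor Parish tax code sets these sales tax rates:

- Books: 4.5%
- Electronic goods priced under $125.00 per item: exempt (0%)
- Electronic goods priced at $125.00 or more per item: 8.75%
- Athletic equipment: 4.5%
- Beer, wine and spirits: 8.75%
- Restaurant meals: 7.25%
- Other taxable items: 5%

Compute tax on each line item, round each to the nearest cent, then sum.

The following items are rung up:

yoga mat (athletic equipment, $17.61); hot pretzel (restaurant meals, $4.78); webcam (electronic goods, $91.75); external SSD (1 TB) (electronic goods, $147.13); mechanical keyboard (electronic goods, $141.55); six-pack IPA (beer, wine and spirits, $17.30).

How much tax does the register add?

$27.91

Yoga mat $17.61: athletic equipment → 4.5% → $0.79
Hot pretzel $4.78: restaurant meals → 7.25% → $0.35
Webcam $91.75: electronic goods, under $125.00 → 0% → $0.00
External SSD (1 TB) $147.13: electronic goods, $125.00 or more → 8.75% → $12.87
Mechanical keyboard $141.55: electronic goods, $125.00 or more → 8.75% → $12.39
Six-pack IPA $17.30: beer, wine and spirits → 8.75% → $1.51
Total tax = $0.79 + $0.35 + $12.87 + $12.39 + $1.51 = $27.91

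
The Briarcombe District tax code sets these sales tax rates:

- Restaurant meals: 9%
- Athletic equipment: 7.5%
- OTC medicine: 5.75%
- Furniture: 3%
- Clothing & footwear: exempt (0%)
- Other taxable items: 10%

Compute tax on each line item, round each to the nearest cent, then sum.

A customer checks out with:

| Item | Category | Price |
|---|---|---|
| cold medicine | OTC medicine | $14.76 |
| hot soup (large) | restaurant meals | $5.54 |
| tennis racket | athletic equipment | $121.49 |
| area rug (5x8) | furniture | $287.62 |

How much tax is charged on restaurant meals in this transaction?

Hot soup (large) $5.54: restaurant meals → 9% → $0.50
Tax on restaurant meals = $0.50

$0.50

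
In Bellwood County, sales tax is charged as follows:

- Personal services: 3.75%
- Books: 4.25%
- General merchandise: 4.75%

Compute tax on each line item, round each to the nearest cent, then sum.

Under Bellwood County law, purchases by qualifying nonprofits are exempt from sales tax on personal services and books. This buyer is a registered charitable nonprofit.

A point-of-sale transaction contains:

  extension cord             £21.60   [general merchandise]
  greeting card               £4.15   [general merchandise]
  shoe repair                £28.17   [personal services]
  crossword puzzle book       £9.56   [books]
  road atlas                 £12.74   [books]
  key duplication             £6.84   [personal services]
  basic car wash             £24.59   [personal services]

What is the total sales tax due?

£1.23

Extension cord £21.60: general merchandise → 4.75% → £1.03
Greeting card £4.15: general merchandise → 4.75% → £0.20
Shoe repair £28.17: personal services, buyer-exempt → 0% → £0.00
Crossword puzzle book £9.56: books, buyer-exempt → 0% → £0.00
Road atlas £12.74: books, buyer-exempt → 0% → £0.00
Key duplication £6.84: personal services, buyer-exempt → 0% → £0.00
Basic car wash £24.59: personal services, buyer-exempt → 0% → £0.00
Total tax = £1.03 + £0.20 = £1.23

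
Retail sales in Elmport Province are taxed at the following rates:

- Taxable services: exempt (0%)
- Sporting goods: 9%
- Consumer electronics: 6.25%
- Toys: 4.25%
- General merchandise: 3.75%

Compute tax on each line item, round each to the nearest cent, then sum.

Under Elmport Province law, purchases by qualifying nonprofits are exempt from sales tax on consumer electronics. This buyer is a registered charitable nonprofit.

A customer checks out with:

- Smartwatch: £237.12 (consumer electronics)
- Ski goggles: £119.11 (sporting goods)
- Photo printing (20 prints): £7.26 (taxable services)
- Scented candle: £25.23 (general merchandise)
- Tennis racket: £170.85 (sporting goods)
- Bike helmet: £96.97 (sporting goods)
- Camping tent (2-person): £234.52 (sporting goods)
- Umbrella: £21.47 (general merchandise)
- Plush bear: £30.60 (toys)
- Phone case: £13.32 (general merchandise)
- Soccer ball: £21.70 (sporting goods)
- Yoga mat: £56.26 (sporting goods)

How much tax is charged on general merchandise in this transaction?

£2.26

Scented candle £25.23: general merchandise → 3.75% → £0.95
Umbrella £21.47: general merchandise → 3.75% → £0.81
Phone case £13.32: general merchandise → 3.75% → £0.50
Tax on general merchandise = £0.95 + £0.81 + £0.50 = £2.26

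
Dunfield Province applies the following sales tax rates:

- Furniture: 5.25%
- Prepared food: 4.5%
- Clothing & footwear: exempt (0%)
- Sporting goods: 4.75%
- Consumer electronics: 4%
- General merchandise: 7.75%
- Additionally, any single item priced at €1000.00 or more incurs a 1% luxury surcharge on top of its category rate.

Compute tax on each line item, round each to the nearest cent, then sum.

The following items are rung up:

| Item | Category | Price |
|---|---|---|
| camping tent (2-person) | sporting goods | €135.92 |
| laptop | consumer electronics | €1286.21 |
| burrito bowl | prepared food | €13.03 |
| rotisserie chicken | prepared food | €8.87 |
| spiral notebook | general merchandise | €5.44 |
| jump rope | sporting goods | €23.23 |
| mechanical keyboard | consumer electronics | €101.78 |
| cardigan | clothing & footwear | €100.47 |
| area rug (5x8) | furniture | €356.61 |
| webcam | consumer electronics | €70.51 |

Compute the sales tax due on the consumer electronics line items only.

€71.20

Laptop €1286.21: consumer electronics → 4% + 1% surcharge = 5% → €64.31
Mechanical keyboard €101.78: consumer electronics → 4% → €4.07
Webcam €70.51: consumer electronics → 4% → €2.82
Tax on consumer electronics = €64.31 + €4.07 + €2.82 = €71.20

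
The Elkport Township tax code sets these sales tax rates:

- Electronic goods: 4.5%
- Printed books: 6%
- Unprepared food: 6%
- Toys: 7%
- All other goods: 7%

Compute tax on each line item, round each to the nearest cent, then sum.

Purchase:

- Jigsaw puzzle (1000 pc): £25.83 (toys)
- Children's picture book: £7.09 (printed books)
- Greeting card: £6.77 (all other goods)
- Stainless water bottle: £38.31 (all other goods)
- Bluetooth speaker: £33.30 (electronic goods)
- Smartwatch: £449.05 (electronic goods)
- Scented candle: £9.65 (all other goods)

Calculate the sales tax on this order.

Jigsaw puzzle (1000 pc) £25.83: toys → 7% → £1.81
Children's picture book £7.09: printed books → 6% → £0.43
Greeting card £6.77: all other goods → 7% → £0.47
Stainless water bottle £38.31: all other goods → 7% → £2.68
Bluetooth speaker £33.30: electronic goods → 4.5% → £1.50
Smartwatch £449.05: electronic goods → 4.5% → £20.21
Scented candle £9.65: all other goods → 7% → £0.68
Total tax = £1.81 + £0.43 + £0.47 + £2.68 + £1.50 + £20.21 + £0.68 = £27.78

£27.78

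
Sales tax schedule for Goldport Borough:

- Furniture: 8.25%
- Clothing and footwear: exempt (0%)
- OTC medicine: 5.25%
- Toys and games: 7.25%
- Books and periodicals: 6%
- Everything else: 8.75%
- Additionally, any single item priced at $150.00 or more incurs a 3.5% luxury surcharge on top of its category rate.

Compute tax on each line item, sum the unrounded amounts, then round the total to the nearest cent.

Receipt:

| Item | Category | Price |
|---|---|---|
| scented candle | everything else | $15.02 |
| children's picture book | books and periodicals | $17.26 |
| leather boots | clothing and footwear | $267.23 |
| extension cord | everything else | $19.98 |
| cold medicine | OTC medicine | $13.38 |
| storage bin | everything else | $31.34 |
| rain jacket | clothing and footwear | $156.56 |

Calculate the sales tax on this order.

Scented candle $15.02: everything else → 8.75% → $1.31425
Children's picture book $17.26: books and periodicals → 6% → $1.0356
Leather boots $267.23: clothing and footwear → 0% + 3.5% surcharge = 3.5% → $9.35305
Extension cord $19.98: everything else → 8.75% → $1.74825
Cold medicine $13.38: OTC medicine → 5.25% → $0.70245
Storage bin $31.34: everything else → 8.75% → $2.74225
Rain jacket $156.56: clothing and footwear → 0% + 3.5% surcharge = 3.5% → $5.4796
Unrounded tax sum = $22.37545 → $22.38

$22.38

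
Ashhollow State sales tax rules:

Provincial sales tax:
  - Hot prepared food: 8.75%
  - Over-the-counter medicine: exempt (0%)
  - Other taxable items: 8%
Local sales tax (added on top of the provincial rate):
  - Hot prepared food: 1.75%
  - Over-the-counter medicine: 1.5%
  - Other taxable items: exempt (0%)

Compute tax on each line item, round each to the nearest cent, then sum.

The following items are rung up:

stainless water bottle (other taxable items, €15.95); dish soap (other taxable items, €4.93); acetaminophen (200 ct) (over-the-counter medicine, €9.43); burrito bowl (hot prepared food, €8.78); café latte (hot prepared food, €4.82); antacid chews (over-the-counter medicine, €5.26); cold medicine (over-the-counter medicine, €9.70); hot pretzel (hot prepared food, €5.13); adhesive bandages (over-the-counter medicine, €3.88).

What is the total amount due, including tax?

€71.95

Stainless water bottle €15.95: other taxable items → 8% + 0% local = 8% → €1.28
Dish soap €4.93: other taxable items → 8% + 0% local = 8% → €0.39
Acetaminophen (200 ct) €9.43: over-the-counter medicine → 0% + 1.5% local = 1.5% → €0.14
Burrito bowl €8.78: hot prepared food → 8.75% + 1.75% local = 10.5% → €0.92
Café latte €4.82: hot prepared food → 8.75% + 1.75% local = 10.5% → €0.51
Antacid chews €5.26: over-the-counter medicine → 0% + 1.5% local = 1.5% → €0.08
Cold medicine €9.70: over-the-counter medicine → 0% + 1.5% local = 1.5% → €0.15
Hot pretzel €5.13: hot prepared food → 8.75% + 1.75% local = 10.5% → €0.54
Adhesive bandages €3.88: over-the-counter medicine → 0% + 1.5% local = 1.5% → €0.06
Subtotal = €67.88; tax = €4.07; total due = €71.95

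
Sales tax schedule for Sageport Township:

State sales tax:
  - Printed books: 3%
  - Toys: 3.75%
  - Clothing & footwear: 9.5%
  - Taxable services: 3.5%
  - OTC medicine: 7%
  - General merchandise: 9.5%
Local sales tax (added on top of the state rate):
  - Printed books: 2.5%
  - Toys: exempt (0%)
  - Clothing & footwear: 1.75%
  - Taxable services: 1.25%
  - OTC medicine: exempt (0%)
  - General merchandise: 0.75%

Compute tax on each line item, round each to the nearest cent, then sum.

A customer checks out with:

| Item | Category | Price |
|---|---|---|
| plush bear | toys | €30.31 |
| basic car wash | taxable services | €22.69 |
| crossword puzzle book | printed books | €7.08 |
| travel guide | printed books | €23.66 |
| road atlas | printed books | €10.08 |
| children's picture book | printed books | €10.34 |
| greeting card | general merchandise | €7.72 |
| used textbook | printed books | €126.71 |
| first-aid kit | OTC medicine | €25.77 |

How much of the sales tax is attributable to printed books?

€9.78

Crossword puzzle book €7.08: printed books → 3% + 2.5% local = 5.5% → €0.39
Travel guide €23.66: printed books → 3% + 2.5% local = 5.5% → €1.30
Road atlas €10.08: printed books → 3% + 2.5% local = 5.5% → €0.55
Children's picture book €10.34: printed books → 3% + 2.5% local = 5.5% → €0.57
Used textbook €126.71: printed books → 3% + 2.5% local = 5.5% → €6.97
Tax on printed books = €0.39 + €1.30 + €0.55 + €0.57 + €6.97 = €9.78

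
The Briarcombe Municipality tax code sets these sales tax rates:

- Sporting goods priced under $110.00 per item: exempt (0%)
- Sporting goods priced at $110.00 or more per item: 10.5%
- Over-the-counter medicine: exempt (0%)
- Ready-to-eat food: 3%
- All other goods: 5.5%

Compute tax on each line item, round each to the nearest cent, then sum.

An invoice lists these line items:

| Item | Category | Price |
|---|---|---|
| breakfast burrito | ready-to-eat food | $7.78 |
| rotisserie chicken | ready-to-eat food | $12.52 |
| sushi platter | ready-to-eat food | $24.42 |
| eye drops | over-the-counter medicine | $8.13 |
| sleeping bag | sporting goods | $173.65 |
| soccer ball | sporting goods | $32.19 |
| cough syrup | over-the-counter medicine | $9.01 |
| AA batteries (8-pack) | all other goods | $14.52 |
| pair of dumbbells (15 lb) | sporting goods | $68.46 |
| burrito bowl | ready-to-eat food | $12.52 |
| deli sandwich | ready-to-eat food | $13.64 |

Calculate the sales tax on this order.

Breakfast burrito $7.78: ready-to-eat food → 3% → $0.23
Rotisserie chicken $12.52: ready-to-eat food → 3% → $0.38
Sushi platter $24.42: ready-to-eat food → 3% → $0.73
Eye drops $8.13: over-the-counter medicine → 0% → $0.00
Sleeping bag $173.65: sporting goods, $110.00 or more → 10.5% → $18.23
Soccer ball $32.19: sporting goods, under $110.00 → 0% → $0.00
Cough syrup $9.01: over-the-counter medicine → 0% → $0.00
AA batteries (8-pack) $14.52: all other goods → 5.5% → $0.80
Pair of dumbbells (15 lb) $68.46: sporting goods, under $110.00 → 0% → $0.00
Burrito bowl $12.52: ready-to-eat food → 3% → $0.38
Deli sandwich $13.64: ready-to-eat food → 3% → $0.41
Total tax = $0.23 + $0.38 + $0.73 + $18.23 + $0.80 + $0.38 + $0.41 = $21.16

$21.16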